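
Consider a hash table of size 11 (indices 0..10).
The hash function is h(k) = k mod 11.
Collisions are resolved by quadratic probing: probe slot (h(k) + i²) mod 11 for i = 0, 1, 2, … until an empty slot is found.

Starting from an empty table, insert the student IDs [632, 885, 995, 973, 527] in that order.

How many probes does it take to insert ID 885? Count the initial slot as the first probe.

2

Insert 632: h=5, slot 5 empty => index 5.
Insert 885: h=5, slot 5 occupied => index 6.
Insert 995: h=5, slots 5,6 occupied => index 9.
Insert 973: h=5, slots 5,6,9 occupied => index 3.
Insert 527: h=10, slot 10 empty => index 10.
Table: [., ., ., 973, ., 632, 885, ., ., 995, 527]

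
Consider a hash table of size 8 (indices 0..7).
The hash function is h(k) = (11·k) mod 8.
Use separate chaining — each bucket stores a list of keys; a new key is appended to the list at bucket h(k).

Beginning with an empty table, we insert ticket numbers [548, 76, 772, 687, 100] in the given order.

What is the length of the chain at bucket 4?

4

Insert 548: h=4, bucket 4 empty -> new chain.
Insert 76: h=4, bucket 4 nonempty -> append to chain.
Insert 772: h=4, bucket 4 nonempty -> append to chain.
Insert 687: h=5, bucket 5 empty -> new chain.
Insert 100: h=4, bucket 4 nonempty -> append to chain.
Final buckets:
0: _
1: _
2: _
3: _
4: 548 -> 76 -> 772 -> 100
5: 687
6: _
7: _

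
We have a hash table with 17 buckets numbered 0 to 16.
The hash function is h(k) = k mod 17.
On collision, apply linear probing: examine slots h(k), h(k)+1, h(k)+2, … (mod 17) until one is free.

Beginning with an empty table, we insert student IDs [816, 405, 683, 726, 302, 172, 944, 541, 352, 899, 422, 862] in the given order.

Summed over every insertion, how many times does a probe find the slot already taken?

Insert 816: h=0, slot 0 empty → index 0.
Insert 405: h=14, slot 14 empty → index 14.
Insert 683: h=3, slot 3 empty → index 3.
Insert 726: h=12, slot 12 empty → index 12.
Insert 302: h=13, slot 13 empty → index 13.
Insert 172: h=2, slot 2 empty → index 2.
Insert 944: h=9, slot 9 empty → index 9.
Insert 541: h=14, slot 14 occupied → index 15.
Insert 352: h=12, slots 12,13,14,15 occupied → index 16.
Insert 899: h=15, slots 15,16,0 occupied → index 1.
Insert 422: h=14, slots 14,15,16,0,1,2,3 occupied → index 4.
Insert 862: h=12, slots 12,13,14,15,16,0,1,2,3,4 occupied → index 5.
Table: [816, 899, 172, 683, 422, 862, —, —, —, 944, —, —, 726, 302, 405, 541, 352]

25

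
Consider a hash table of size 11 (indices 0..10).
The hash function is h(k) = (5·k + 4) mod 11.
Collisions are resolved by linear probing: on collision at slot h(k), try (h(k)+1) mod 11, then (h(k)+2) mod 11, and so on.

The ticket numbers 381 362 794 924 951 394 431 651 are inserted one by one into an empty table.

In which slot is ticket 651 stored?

9

Insert 381: h=6, slot 6 empty => index 6.
Insert 362: h=10, slot 10 empty => index 10.
Insert 794: h=3, slot 3 empty => index 3.
Insert 924: h=4, slot 4 empty => index 4.
Insert 951: h=7, slot 7 empty => index 7.
Insert 394: h=5, slot 5 empty => index 5.
Insert 431: h=3, slots 3,4,5,6,7 occupied => index 8.
Insert 651: h=3, slots 3,4,5,6,7,8 occupied => index 9.
Table: [., ., ., 794, 924, 394, 381, 951, 431, 651, 362]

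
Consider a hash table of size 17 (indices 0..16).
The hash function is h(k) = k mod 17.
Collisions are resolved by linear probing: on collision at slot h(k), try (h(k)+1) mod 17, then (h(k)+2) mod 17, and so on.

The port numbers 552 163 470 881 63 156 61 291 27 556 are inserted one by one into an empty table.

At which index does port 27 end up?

15

Insert 552: h=8, slot 8 empty -> index 8.
Insert 163: h=10, slot 10 empty -> index 10.
Insert 470: h=11, slot 11 empty -> index 11.
Insert 881: h=14, slot 14 empty -> index 14.
Insert 63: h=12, slot 12 empty -> index 12.
Insert 156: h=3, slot 3 empty -> index 3.
Insert 61: h=10, slots 10,11,12 occupied -> index 13.
Insert 291: h=2, slot 2 empty -> index 2.
Insert 27: h=10, slots 10,11,12,13,14 occupied -> index 15.
Insert 556: h=12, slots 12,13,14,15 occupied -> index 16.
Table: [—, —, 291, 156, —, —, —, —, 552, —, 163, 470, 63, 61, 881, 27, 556]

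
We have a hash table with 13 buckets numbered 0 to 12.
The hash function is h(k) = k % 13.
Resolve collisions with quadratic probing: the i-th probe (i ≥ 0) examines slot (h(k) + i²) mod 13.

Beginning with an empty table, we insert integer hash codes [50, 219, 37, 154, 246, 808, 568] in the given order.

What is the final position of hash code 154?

7

50: h=11 -> slot 11
219: h=11, probe 11,12 -> slot 12
37: h=11, probe 11,12,2 -> slot 2
154: h=11, probe 11,12,2,7 -> slot 7
246: h=12, probe 12,0 -> slot 0
808: h=2, probe 2,3 -> slot 3
568: h=9 -> slot 9
Table: [246, ., 37, 808, ., ., ., 154, ., 568, ., 50, 219]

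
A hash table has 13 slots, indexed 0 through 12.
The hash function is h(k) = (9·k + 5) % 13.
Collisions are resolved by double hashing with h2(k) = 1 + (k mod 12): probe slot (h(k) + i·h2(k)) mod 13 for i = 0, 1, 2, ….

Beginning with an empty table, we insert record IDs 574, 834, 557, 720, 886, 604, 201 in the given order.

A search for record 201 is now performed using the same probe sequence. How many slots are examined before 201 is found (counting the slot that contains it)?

3

Insert 574: h=10, slot 10 empty -> index 10.
Insert 834: h=10, h2=7, slot 10 occupied -> index 4.
Insert 557: h=0, slot 0 empty -> index 0.
Insert 720: h=11, slot 11 empty -> index 11.
Insert 886: h=10, h2=11, slot 10 occupied -> index 8.
Insert 604: h=7, slot 7 empty -> index 7.
Insert 201: h=7, h2=10, slots 7,4 occupied -> index 1.
Table: [557, 201, -, -, 834, -, -, 604, 886, -, 574, 720, -]
Lookup 201: h=7, h2=10, probe 7,4,1 → found at 1.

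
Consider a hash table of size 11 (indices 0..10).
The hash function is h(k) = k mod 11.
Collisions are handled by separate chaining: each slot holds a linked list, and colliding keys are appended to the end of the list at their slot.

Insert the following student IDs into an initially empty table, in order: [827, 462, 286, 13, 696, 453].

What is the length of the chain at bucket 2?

3

827 -> bucket 2
462 -> bucket 0
286 -> bucket 0 (collision)
13 -> bucket 2 (collision)
696 -> bucket 3
453 -> bucket 2 (collision)
Final buckets:
0: 462 -> 286
1: ∅
2: 827 -> 13 -> 453
3: 696
4: ∅
5: ∅
6: ∅
7: ∅
8: ∅
9: ∅
10: ∅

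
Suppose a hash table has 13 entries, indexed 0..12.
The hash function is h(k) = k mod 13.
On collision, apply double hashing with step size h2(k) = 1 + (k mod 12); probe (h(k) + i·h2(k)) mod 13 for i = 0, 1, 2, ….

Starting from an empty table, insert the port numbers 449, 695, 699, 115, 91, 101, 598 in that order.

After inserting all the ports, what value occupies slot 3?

101

Insert 449: h=7, slot 7 empty => index 7.
Insert 695: h=6, slot 6 empty => index 6.
Insert 699: h=10, slot 10 empty => index 10.
Insert 115: h=11, slot 11 empty => index 11.
Insert 91: h=0, slot 0 empty => index 0.
Insert 101: h=10, h2=6, slot 10 occupied => index 3.
Insert 598: h=0, h2=11, slots 0,11 occupied => index 9.
Table: [91, _, _, 101, _, _, 695, 449, _, 598, 699, 115, _]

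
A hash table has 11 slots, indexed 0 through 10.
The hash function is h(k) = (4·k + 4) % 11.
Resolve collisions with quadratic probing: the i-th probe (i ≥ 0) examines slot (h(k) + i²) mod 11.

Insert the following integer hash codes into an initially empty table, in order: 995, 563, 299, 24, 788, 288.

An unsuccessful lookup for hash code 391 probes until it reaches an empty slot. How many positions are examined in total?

2

Insert 995: h=2, slot 2 empty → index 2.
Insert 563: h=1, slot 1 empty → index 1.
Insert 299: h=1, slots 1,2 occupied → index 5.
Insert 24: h=1, slots 1,2,5 occupied → index 10.
Insert 788: h=10, slot 10 occupied → index 0.
Insert 288: h=1, slots 1,2,5,10 occupied → index 6.
Table: [788, 563, 995, ., ., 299, 288, ., ., ., 24]
Lookup 391: h=6, probe 6,7 → slot 7 empty, not found.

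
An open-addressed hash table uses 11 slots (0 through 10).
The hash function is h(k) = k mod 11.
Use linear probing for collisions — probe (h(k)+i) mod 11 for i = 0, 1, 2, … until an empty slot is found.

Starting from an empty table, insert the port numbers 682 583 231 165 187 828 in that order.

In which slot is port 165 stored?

3

Insert 682: h=0, slot 0 empty → index 0.
Insert 583: h=0, slot 0 occupied → index 1.
Insert 231: h=0, slots 0,1 occupied → index 2.
Insert 165: h=0, slots 0,1,2 occupied → index 3.
Insert 187: h=0, slots 0,1,2,3 occupied → index 4.
Insert 828: h=3, slots 3,4 occupied → index 5.
Table: [682, 583, 231, 165, 187, 828, _, _, _, _, _]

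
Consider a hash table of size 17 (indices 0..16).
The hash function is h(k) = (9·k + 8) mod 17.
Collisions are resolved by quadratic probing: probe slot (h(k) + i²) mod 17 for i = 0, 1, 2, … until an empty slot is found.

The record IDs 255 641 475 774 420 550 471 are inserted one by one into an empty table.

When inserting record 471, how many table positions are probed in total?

255: h=8 → slot 8
641: h=14 → slot 14
475: h=16 → slot 16
774: h=4 → slot 4
420: h=14, probe 14,15 → slot 15
550: h=11 → slot 11
471: h=14, probe 14,15,1 → slot 1
Table: [-, 471, -, -, 774, -, -, -, 255, -, -, 550, -, -, 641, 420, 475]

3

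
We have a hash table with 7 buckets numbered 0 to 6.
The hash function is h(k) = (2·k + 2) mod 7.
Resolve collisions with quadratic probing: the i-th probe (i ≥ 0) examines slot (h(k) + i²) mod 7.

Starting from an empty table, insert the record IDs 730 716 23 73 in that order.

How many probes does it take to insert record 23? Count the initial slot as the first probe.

730: h=6 -> slot 6
716: h=6, probe 6,0 -> slot 0
23: h=6, probe 6,0,3 -> slot 3
73: h=1 -> slot 1
Table: [716, 73, -, 23, -, -, 730]

3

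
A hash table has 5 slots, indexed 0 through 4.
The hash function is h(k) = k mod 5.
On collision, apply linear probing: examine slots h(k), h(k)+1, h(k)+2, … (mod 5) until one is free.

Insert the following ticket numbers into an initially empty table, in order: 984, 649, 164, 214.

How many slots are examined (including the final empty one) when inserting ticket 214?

4

984: h=4 => slot 4
649: h=4, probe 4,0 => slot 0
164: h=4, probe 4,0,1 => slot 1
214: h=4, probe 4,0,1,2 => slot 2
Table: [649, 164, 214, -, 984]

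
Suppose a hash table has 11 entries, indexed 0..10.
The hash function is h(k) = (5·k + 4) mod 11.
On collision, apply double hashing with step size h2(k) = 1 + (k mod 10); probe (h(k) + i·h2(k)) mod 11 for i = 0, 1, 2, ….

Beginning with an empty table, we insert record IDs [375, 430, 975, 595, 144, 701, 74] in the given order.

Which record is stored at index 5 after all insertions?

375: h=9 → slot 9
430: h=9, h2=1, probe 9,10 → slot 10
975: h=6 → slot 6
595: h=9, h2=6, probe 9,4 → slot 4
144: h=9, h2=5, probe 9,3 → slot 3
701: h=0 → slot 0
74: h=0, h2=5, probe 0,5 → slot 5
Table: [701, —, —, 144, 595, 74, 975, —, —, 375, 430]

74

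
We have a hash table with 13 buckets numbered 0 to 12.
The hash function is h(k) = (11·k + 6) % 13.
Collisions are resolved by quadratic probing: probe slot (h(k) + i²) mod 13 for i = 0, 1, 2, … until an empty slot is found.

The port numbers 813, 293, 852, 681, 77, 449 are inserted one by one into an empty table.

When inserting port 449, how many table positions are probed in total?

813: h=5 → slot 5
293: h=5, probe 5,6 → slot 6
852: h=5, probe 5,6,9 → slot 9
681: h=9, probe 9,10 → slot 10
77: h=8 → slot 8
449: h=5, probe 5,6,9,1 → slot 1
Table: [_, 449, _, _, _, 813, 293, _, 77, 852, 681, _, _]

4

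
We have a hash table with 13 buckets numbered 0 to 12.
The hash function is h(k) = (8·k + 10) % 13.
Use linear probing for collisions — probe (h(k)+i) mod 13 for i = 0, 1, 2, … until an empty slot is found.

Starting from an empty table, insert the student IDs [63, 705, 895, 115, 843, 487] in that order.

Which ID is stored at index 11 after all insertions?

63 hashes to 7; slot 7 is free -> place at 7.
705 hashes to 8; slot 8 is free -> place at 8.
895 hashes to 7; 7,8 taken -> place at 9.
115 hashes to 7; 7,8,9 taken -> place at 10.
843 hashes to 7; 7,8,9,10 taken -> place at 11.
487 hashes to 6; slot 6 is free -> place at 6.
Table: [—, —, —, —, —, —, 487, 63, 705, 895, 115, 843, —]

843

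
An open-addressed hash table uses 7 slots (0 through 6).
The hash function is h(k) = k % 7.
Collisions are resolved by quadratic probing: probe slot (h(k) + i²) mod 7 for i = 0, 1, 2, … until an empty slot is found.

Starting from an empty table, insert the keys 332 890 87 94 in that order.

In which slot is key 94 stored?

0

332 hashes to 3; slot 3 is free -> place at 3.
890 hashes to 1; slot 1 is free -> place at 1.
87 hashes to 3; 3 taken -> place at 4.
94 hashes to 3; 3,4 taken -> place at 0.
Table: [94, 890, ∅, 332, 87, ∅, ∅]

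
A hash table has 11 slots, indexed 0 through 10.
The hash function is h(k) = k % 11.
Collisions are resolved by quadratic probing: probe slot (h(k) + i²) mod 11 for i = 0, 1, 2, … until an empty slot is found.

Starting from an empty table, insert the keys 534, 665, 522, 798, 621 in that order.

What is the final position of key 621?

3

Insert 534: h=6, slot 6 empty → index 6.
Insert 665: h=5, slot 5 empty → index 5.
Insert 522: h=5, slots 5,6 occupied → index 9.
Insert 798: h=6, slot 6 occupied → index 7.
Insert 621: h=5, slots 5,6,9 occupied → index 3.
Table: [∅, ∅, ∅, 621, ∅, 665, 534, 798, ∅, 522, ∅]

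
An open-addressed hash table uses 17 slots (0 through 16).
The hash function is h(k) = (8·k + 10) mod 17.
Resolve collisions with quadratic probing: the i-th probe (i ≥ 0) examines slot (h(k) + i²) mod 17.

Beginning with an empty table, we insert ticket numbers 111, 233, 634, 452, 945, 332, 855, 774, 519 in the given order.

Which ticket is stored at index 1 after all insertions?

774

Insert 111: h=14, slot 14 empty => index 14.
Insert 233: h=4, slot 4 empty => index 4.
Insert 634: h=16, slot 16 empty => index 16.
Insert 452: h=5, slot 5 empty => index 5.
Insert 945: h=5, slot 5 occupied => index 6.
Insert 332: h=14, slot 14 occupied => index 15.
Insert 855: h=16, slot 16 occupied => index 0.
Insert 774: h=14, slots 14,15 occupied => index 1.
Insert 519: h=14, slots 14,15,1,6 occupied => index 13.
Table: [855, 774, -, -, 233, 452, 945, -, -, -, -, -, -, 519, 111, 332, 634]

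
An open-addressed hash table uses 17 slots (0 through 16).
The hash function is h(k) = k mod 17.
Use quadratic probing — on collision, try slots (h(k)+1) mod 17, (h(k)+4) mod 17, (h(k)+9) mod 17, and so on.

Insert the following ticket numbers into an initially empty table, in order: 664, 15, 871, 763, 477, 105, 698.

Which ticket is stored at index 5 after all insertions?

698

664 hashes to 1; slot 1 is free => place at 1.
15 hashes to 15; slot 15 is free => place at 15.
871 hashes to 4; slot 4 is free => place at 4.
763 hashes to 15; 15 taken => place at 16.
477 hashes to 1; 1 taken => place at 2.
105 hashes to 3; slot 3 is free => place at 3.
698 hashes to 1; 1,2 taken => place at 5.
Table: [., 664, 477, 105, 871, 698, ., ., ., ., ., ., ., ., ., 15, 763]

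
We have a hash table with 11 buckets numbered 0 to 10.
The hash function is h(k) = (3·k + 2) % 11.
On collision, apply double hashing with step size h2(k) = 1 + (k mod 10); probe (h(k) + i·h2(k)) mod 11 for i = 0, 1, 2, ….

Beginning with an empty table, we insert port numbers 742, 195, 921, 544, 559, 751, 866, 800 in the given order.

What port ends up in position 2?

742: h=6 → slot 6
195: h=4 → slot 4
921: h=4, h2=2, probe 4,6,8 → slot 8
544: h=6, h2=5, probe 6,0 → slot 0
559: h=7 → slot 7
751: h=0, h2=2, probe 0,2 → slot 2
866: h=4, h2=7, probe 4,0,7,3 → slot 3
800: h=4, h2=1, probe 4,5 → slot 5
Table: [544, —, 751, 866, 195, 800, 742, 559, 921, —, —]

751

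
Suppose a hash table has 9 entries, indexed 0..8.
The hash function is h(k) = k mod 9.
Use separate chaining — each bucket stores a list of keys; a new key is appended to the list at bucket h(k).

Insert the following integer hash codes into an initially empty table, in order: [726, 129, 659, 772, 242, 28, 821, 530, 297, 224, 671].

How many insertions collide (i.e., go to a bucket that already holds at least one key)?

3

Insert 726: h=6, bucket 6 empty → new chain.
Insert 129: h=3, bucket 3 empty → new chain.
Insert 659: h=2, bucket 2 empty → new chain.
Insert 772: h=7, bucket 7 empty → new chain.
Insert 242: h=8, bucket 8 empty → new chain.
Insert 28: h=1, bucket 1 empty → new chain.
Insert 821: h=2, bucket 2 nonempty → append to chain.
Insert 530: h=8, bucket 8 nonempty → append to chain.
Insert 297: h=0, bucket 0 empty → new chain.
Insert 224: h=8, bucket 8 nonempty → append to chain.
Insert 671: h=5, bucket 5 empty → new chain.
Final buckets:
0: 297
1: 28
2: 659 -> 821
3: 129
4: _
5: 671
6: 726
7: 772
8: 242 -> 530 -> 224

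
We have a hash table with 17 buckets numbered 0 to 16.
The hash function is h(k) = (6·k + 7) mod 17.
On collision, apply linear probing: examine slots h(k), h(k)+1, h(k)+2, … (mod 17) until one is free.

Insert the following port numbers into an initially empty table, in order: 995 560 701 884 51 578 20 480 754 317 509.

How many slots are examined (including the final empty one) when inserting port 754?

4

995: h=10 → slot 10
560: h=1 → slot 1
701: h=14 → slot 14
884: h=7 → slot 7
51: h=7, probe 7,8 → slot 8
578: h=7, probe 7,8,9 → slot 9
20: h=8, probe 8,9,10,11 → slot 11
480: h=14, probe 14,15 → slot 15
754: h=9, probe 9,10,11,12 → slot 12
317: h=5 → slot 5
509: h=1, probe 1,2 → slot 2
Table: [., 560, 509, ., ., 317, ., 884, 51, 578, 995, 20, 754, ., 701, 480, .]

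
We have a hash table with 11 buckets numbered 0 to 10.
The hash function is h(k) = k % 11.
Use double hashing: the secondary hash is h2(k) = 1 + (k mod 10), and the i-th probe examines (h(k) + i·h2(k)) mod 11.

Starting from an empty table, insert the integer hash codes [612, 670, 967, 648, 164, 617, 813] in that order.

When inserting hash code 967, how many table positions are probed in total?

3

612: h=7 -> slot 7
670: h=10 -> slot 10
967: h=10, h2=8, probe 10,7,4 -> slot 4
648: h=10, h2=9, probe 10,8 -> slot 8
164: h=10, h2=5, probe 10,4,9 -> slot 9
617: h=1 -> slot 1
813: h=10, h2=4, probe 10,3 -> slot 3
Table: [_, 617, _, 813, 967, _, _, 612, 648, 164, 670]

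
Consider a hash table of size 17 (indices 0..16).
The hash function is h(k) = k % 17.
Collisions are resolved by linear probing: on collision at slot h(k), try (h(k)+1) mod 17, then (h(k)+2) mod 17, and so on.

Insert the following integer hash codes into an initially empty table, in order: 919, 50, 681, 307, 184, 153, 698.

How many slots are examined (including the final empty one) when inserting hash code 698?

919 hashes to 1; slot 1 is free -> place at 1.
50 hashes to 16; slot 16 is free -> place at 16.
681 hashes to 1; 1 taken -> place at 2.
307 hashes to 1; 1,2 taken -> place at 3.
184 hashes to 14; slot 14 is free -> place at 14.
153 hashes to 0; slot 0 is free -> place at 0.
698 hashes to 1; 1,2,3 taken -> place at 4.
Table: [153, 919, 681, 307, 698, ., ., ., ., ., ., ., ., ., 184, ., 50]

4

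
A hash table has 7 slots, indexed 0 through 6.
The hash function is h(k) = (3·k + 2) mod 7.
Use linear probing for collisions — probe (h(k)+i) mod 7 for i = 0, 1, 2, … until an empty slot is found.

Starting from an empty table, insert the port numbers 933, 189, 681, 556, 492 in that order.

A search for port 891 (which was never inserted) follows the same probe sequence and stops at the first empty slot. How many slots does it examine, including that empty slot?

933: h=1 → slot 1
189: h=2 → slot 2
681: h=1, probe 1,2,3 → slot 3
556: h=4 → slot 4
492: h=1, probe 1,2,3,4,5 → slot 5
Table: [_, 933, 189, 681, 556, 492, _]
Lookup 891: h=1, probe 1,2,3,4,5,6 → slot 6 empty, not found.

6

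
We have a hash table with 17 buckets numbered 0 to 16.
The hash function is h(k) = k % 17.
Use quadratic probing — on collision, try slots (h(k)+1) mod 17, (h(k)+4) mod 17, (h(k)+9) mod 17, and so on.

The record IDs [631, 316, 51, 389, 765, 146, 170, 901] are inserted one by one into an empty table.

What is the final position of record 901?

Insert 631: h=2, slot 2 empty -> index 2.
Insert 316: h=10, slot 10 empty -> index 10.
Insert 51: h=0, slot 0 empty -> index 0.
Insert 389: h=15, slot 15 empty -> index 15.
Insert 765: h=0, slot 0 occupied -> index 1.
Insert 146: h=10, slot 10 occupied -> index 11.
Insert 170: h=0, slots 0,1 occupied -> index 4.
Insert 901: h=0, slots 0,1,4 occupied -> index 9.
Table: [51, 765, 631, ∅, 170, ∅, ∅, ∅, ∅, 901, 316, 146, ∅, ∅, ∅, 389, ∅]

9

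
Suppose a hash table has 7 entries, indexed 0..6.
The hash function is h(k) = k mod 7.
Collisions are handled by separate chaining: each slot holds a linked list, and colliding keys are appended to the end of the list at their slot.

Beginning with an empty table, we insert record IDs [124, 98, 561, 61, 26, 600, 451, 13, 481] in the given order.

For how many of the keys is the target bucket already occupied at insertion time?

Insert 124: h=5, bucket 5 empty -> new chain.
Insert 98: h=0, bucket 0 empty -> new chain.
Insert 561: h=1, bucket 1 empty -> new chain.
Insert 61: h=5, bucket 5 nonempty -> append to chain.
Insert 26: h=5, bucket 5 nonempty -> append to chain.
Insert 600: h=5, bucket 5 nonempty -> append to chain.
Insert 451: h=3, bucket 3 empty -> new chain.
Insert 13: h=6, bucket 6 empty -> new chain.
Insert 481: h=5, bucket 5 nonempty -> append to chain.
Final buckets:
0: 98
1: 561
2: ∅
3: 451
4: ∅
5: 124 -> 61 -> 26 -> 600 -> 481
6: 13

4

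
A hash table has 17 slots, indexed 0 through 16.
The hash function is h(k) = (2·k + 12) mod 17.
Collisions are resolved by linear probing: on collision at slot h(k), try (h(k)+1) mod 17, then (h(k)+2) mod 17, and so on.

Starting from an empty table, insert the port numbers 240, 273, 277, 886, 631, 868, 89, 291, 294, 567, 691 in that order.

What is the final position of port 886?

240 hashes to 16; slot 16 is free -> place at 16.
273 hashes to 14; slot 14 is free -> place at 14.
277 hashes to 5; slot 5 is free -> place at 5.
886 hashes to 16; 16 taken -> place at 0.
631 hashes to 16; 16,0 taken -> place at 1.
868 hashes to 14; 14 taken -> place at 15.
89 hashes to 3; slot 3 is free -> place at 3.
291 hashes to 16; 16,0,1 taken -> place at 2.
294 hashes to 5; 5 taken -> place at 6.
567 hashes to 7; slot 7 is free -> place at 7.
691 hashes to 0; 0,1,2,3 taken -> place at 4.
Table: [886, 631, 291, 89, 691, 277, 294, 567, ., ., ., ., ., ., 273, 868, 240]

0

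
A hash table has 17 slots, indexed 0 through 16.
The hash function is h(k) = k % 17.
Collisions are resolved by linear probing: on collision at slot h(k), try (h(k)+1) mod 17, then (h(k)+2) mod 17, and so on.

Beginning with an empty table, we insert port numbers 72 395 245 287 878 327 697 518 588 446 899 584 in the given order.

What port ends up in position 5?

72 hashes to 4; slot 4 is free -> place at 4.
395 hashes to 4; 4 taken -> place at 5.
245 hashes to 7; slot 7 is free -> place at 7.
287 hashes to 15; slot 15 is free -> place at 15.
878 hashes to 11; slot 11 is free -> place at 11.
327 hashes to 4; 4,5 taken -> place at 6.
697 hashes to 0; slot 0 is free -> place at 0.
518 hashes to 8; slot 8 is free -> place at 8.
588 hashes to 10; slot 10 is free -> place at 10.
446 hashes to 4; 4,5,6,7,8 taken -> place at 9.
899 hashes to 15; 15 taken -> place at 16.
584 hashes to 6; 6,7,8,9,10,11 taken -> place at 12.
Table: [697, —, —, —, 72, 395, 327, 245, 518, 446, 588, 878, 584, —, —, 287, 899]

395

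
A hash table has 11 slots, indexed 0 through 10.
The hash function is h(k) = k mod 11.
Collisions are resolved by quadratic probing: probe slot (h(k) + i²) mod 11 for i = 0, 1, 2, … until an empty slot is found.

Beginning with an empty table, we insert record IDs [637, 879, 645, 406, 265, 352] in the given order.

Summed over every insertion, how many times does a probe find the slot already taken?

637 hashes to 10; slot 10 is free => place at 10.
879 hashes to 10; 10 taken => place at 0.
645 hashes to 7; slot 7 is free => place at 7.
406 hashes to 10; 10,0 taken => place at 3.
265 hashes to 1; slot 1 is free => place at 1.
352 hashes to 0; 0,1 taken => place at 4.
Table: [879, 265, -, 406, 352, -, -, 645, -, -, 637]

5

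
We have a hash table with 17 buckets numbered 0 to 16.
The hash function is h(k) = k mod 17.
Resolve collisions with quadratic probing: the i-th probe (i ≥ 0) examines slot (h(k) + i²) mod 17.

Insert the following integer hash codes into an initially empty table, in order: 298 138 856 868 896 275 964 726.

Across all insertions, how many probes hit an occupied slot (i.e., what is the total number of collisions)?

298: h=9 => slot 9
138: h=2 => slot 2
856: h=6 => slot 6
868: h=1 => slot 1
896: h=12 => slot 12
275: h=3 => slot 3
964: h=12, probe 12,13 => slot 13
726: h=12, probe 12,13,16 => slot 16
Table: [—, 868, 138, 275, —, —, 856, —, —, 298, —, —, 896, 964, —, —, 726]

3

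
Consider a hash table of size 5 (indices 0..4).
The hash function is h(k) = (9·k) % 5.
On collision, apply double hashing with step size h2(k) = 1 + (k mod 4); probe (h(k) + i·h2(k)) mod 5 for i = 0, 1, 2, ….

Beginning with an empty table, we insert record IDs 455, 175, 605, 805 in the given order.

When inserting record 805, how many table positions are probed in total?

455: h=0 → slot 0
175: h=0, h2=4, probe 0,4 → slot 4
605: h=0, h2=2, probe 0,2 → slot 2
805: h=0, h2=2, probe 0,2,4,1 → slot 1
Table: [455, 805, 605, —, 175]

4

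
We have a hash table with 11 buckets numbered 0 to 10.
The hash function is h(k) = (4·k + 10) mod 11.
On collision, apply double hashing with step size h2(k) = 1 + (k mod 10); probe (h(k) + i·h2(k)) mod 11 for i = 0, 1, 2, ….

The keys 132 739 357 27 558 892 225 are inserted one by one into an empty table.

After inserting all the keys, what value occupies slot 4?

225

Insert 132: h=10, slot 10 empty => index 10.
Insert 739: h=7, slot 7 empty => index 7.
Insert 357: h=8, slot 8 empty => index 8.
Insert 27: h=8, h2=8, slot 8 occupied => index 5.
Insert 558: h=9, slot 9 empty => index 9.
Insert 892: h=3, slot 3 empty => index 3.
Insert 225: h=8, h2=6, slots 8,3,9 occupied => index 4.
Table: [-, -, -, 892, 225, 27, -, 739, 357, 558, 132]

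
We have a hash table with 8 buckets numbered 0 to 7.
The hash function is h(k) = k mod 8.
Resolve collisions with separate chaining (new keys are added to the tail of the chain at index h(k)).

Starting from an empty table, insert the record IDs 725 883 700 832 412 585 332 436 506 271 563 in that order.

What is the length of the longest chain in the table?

4

725 → bucket 5
883 → bucket 3
700 → bucket 4
832 → bucket 0
412 → bucket 4 (collision)
585 → bucket 1
332 → bucket 4 (collision)
436 → bucket 4 (collision)
506 → bucket 2
271 → bucket 7
563 → bucket 3 (collision)
Final buckets:
0: 832
1: 585
2: 506
3: 883 -> 563
4: 700 -> 412 -> 332 -> 436
5: 725
6: .
7: 271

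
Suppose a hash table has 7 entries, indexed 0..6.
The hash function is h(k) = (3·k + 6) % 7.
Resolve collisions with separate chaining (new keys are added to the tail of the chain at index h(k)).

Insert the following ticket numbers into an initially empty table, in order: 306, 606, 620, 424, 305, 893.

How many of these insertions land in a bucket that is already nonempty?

306 -> bucket 0
606 -> bucket 4
620 -> bucket 4 (collision)
424 -> bucket 4 (collision)
305 -> bucket 4 (collision)
893 -> bucket 4 (collision)
Final buckets:
0: 306
1: .
2: .
3: .
4: 606 -> 620 -> 424 -> 305 -> 893
5: .
6: .

4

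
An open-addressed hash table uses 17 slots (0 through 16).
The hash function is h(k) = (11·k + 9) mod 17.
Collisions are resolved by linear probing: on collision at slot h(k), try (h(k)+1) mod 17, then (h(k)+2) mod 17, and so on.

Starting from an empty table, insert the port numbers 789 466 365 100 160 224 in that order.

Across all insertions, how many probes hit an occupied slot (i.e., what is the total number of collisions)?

Insert 789: h=1, slot 1 empty => index 1.
Insert 466: h=1, slot 1 occupied => index 2.
Insert 365: h=12, slot 12 empty => index 12.
Insert 100: h=4, slot 4 empty => index 4.
Insert 160: h=1, slots 1,2 occupied => index 3.
Insert 224: h=8, slot 8 empty => index 8.
Table: [., 789, 466, 160, 100, ., ., ., 224, ., ., ., 365, ., ., ., .]

3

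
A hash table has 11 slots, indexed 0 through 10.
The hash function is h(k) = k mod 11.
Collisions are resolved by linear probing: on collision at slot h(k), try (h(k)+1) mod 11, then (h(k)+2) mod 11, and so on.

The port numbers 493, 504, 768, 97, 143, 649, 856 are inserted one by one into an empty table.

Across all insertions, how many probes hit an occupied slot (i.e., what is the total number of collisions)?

493: h=9 -> slot 9
504: h=9, probe 9,10 -> slot 10
768: h=9, probe 9,10,0 -> slot 0
97: h=9, probe 9,10,0,1 -> slot 1
143: h=0, probe 0,1,2 -> slot 2
649: h=0, probe 0,1,2,3 -> slot 3
856: h=9, probe 9,10,0,1,2,3,4 -> slot 4
Table: [768, 97, 143, 649, 856, —, —, —, —, 493, 504]

17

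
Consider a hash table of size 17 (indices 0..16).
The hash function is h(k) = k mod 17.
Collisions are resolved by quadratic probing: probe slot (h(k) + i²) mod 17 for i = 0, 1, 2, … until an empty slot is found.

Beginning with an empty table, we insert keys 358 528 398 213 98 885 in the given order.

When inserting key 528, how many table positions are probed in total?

Insert 358: h=1, slot 1 empty -> index 1.
Insert 528: h=1, slot 1 occupied -> index 2.
Insert 398: h=7, slot 7 empty -> index 7.
Insert 213: h=9, slot 9 empty -> index 9.
Insert 98: h=13, slot 13 empty -> index 13.
Insert 885: h=1, slots 1,2 occupied -> index 5.
Table: [-, 358, 528, -, -, 885, -, 398, -, 213, -, -, -, 98, -, -, -]

2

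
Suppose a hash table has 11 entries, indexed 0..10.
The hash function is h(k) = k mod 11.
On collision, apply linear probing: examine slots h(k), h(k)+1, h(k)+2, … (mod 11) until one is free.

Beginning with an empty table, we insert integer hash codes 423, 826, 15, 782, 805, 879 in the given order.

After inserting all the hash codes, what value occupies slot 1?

826

423: h=5 -> slot 5
826: h=1 -> slot 1
15: h=4 -> slot 4
782: h=1, probe 1,2 -> slot 2
805: h=2, probe 2,3 -> slot 3
879: h=10 -> slot 10
Table: [∅, 826, 782, 805, 15, 423, ∅, ∅, ∅, ∅, 879]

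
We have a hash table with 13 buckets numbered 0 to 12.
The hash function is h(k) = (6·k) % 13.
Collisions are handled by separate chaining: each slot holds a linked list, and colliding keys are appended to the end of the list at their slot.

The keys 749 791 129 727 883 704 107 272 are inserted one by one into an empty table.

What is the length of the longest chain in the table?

4

Insert 749: h=9, bucket 9 empty → new chain.
Insert 791: h=1, bucket 1 empty → new chain.
Insert 129: h=7, bucket 7 empty → new chain.
Insert 727: h=7, bucket 7 nonempty → append to chain.
Insert 883: h=7, bucket 7 nonempty → append to chain.
Insert 704: h=12, bucket 12 empty → new chain.
Insert 107: h=5, bucket 5 empty → new chain.
Insert 272: h=7, bucket 7 nonempty → append to chain.
Final buckets:
0: ∅
1: 791
2: ∅
3: ∅
4: ∅
5: 107
6: ∅
7: 129 -> 727 -> 883 -> 272
8: ∅
9: 749
10: ∅
11: ∅
12: 704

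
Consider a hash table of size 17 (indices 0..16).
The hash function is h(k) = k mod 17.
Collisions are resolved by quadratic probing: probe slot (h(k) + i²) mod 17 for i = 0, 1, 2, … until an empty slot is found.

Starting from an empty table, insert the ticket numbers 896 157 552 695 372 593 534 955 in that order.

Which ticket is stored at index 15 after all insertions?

695

Insert 896: h=12, slot 12 empty → index 12.
Insert 157: h=4, slot 4 empty → index 4.
Insert 552: h=8, slot 8 empty → index 8.
Insert 695: h=15, slot 15 empty → index 15.
Insert 372: h=15, slot 15 occupied → index 16.
Insert 593: h=15, slots 15,16 occupied → index 2.
Insert 534: h=7, slot 7 empty → index 7.
Insert 955: h=3, slot 3 empty → index 3.
Table: [., ., 593, 955, 157, ., ., 534, 552, ., ., ., 896, ., ., 695, 372]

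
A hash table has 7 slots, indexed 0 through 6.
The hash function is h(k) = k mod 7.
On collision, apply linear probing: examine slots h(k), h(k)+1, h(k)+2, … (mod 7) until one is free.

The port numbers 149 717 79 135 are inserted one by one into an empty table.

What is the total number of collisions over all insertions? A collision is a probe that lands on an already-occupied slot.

5

149 hashes to 2; slot 2 is free => place at 2.
717 hashes to 3; slot 3 is free => place at 3.
79 hashes to 2; 2,3 taken => place at 4.
135 hashes to 2; 2,3,4 taken => place at 5.
Table: [_, _, 149, 717, 79, 135, _]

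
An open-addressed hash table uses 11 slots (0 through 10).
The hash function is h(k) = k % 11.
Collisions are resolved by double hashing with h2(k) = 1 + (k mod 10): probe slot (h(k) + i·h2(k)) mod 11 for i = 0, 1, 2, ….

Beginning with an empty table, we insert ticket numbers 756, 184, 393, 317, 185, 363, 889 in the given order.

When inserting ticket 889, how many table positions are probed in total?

3

Insert 756: h=8, slot 8 empty => index 8.
Insert 184: h=8, h2=5, slot 8 occupied => index 2.
Insert 393: h=8, h2=4, slot 8 occupied => index 1.
Insert 317: h=9, slot 9 empty => index 9.
Insert 185: h=9, h2=6, slot 9 occupied => index 4.
Insert 363: h=0, slot 0 empty => index 0.
Insert 889: h=9, h2=10, slots 9,8 occupied => index 7.
Table: [363, 393, 184, -, 185, -, -, 889, 756, 317, -]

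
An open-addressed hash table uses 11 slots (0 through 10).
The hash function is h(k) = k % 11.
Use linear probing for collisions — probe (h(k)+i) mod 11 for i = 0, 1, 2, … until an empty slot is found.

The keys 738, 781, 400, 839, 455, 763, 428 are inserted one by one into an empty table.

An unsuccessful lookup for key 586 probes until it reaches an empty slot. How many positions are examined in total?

738 hashes to 1; slot 1 is free → place at 1.
781 hashes to 0; slot 0 is free → place at 0.
400 hashes to 4; slot 4 is free → place at 4.
839 hashes to 3; slot 3 is free → place at 3.
455 hashes to 4; 4 taken → place at 5.
763 hashes to 4; 4,5 taken → place at 6.
428 hashes to 10; slot 10 is free → place at 10.
Table: [781, 738, _, 839, 400, 455, 763, _, _, _, 428]
Lookup 586: h=3, probe 3,4,5,6,7 → slot 7 empty, not found.

5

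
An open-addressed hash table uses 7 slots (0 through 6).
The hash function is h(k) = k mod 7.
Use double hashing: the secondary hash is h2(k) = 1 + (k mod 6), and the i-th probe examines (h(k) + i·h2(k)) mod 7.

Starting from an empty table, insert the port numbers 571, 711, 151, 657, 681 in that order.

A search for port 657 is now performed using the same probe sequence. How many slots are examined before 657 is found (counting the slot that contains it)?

2

571 hashes to 4; slot 4 is free → place at 4.
711 hashes to 4, h2=4; 4 taken → place at 1.
151 hashes to 4, h2=2; 4 taken → place at 6.
657 hashes to 6, h2=4; 6 taken → place at 3.
681 hashes to 2; slot 2 is free → place at 2.
Table: [_, 711, 681, 657, 571, _, 151]
Lookup 657: h=6, h2=4, probe 6,3 → found at 3.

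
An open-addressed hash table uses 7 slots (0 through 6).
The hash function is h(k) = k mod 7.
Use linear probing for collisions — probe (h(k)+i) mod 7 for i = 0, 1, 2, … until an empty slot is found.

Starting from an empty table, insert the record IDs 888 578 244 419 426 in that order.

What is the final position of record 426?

2

Insert 888: h=6, slot 6 empty → index 6.
Insert 578: h=4, slot 4 empty → index 4.
Insert 244: h=6, slot 6 occupied → index 0.
Insert 419: h=6, slots 6,0 occupied → index 1.
Insert 426: h=6, slots 6,0,1 occupied → index 2.
Table: [244, 419, 426, ∅, 578, ∅, 888]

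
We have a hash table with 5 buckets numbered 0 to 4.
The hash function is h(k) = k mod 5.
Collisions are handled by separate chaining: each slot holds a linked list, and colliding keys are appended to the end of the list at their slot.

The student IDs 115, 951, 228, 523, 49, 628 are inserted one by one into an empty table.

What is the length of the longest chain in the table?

3

115 -> bucket 0
951 -> bucket 1
228 -> bucket 3
523 -> bucket 3 (collision)
49 -> bucket 4
628 -> bucket 3 (collision)
Final buckets:
0: 115
1: 951
2: —
3: 228 -> 523 -> 628
4: 49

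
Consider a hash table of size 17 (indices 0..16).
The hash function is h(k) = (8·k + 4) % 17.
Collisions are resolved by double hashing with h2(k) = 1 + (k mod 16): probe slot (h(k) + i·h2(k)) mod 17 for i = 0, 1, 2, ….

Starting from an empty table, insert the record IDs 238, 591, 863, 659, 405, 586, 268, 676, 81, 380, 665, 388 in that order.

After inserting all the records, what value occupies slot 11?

676

Insert 238: h=4, slot 4 empty → index 4.
Insert 591: h=6, slot 6 empty → index 6.
Insert 863: h=6, h2=16, slot 6 occupied → index 5.
Insert 659: h=6, h2=4, slot 6 occupied → index 10.
Insert 405: h=14, slot 14 empty → index 14.
Insert 586: h=0, slot 0 empty → index 0.
Insert 268: h=6, h2=13, slot 6 occupied → index 2.
Insert 676: h=6, h2=5, slot 6 occupied → index 11.
Insert 81: h=6, h2=2, slot 6 occupied → index 8.
Insert 380: h=1, slot 1 empty → index 1.
Insert 665: h=3, slot 3 empty → index 3.
Insert 388: h=14, h2=5, slots 14,2 occupied → index 7.
Table: [586, 380, 268, 665, 238, 863, 591, 388, 81, ∅, 659, 676, ∅, ∅, 405, ∅, ∅]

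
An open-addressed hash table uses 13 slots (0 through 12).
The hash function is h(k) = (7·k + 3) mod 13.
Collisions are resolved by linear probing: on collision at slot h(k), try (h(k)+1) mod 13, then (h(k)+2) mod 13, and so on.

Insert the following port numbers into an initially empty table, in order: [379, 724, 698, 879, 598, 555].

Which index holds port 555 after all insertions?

Insert 379: h=4, slot 4 empty => index 4.
Insert 724: h=1, slot 1 empty => index 1.
Insert 698: h=1, slot 1 occupied => index 2.
Insert 879: h=7, slot 7 empty => index 7.
Insert 598: h=3, slot 3 empty => index 3.
Insert 555: h=1, slots 1,2,3,4 occupied => index 5.
Table: [_, 724, 698, 598, 379, 555, _, 879, _, _, _, _, _]

5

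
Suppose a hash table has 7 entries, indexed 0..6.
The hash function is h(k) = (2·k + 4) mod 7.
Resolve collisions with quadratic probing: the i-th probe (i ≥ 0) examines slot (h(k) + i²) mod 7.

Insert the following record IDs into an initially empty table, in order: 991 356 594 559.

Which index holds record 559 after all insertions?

Insert 991: h=5, slot 5 empty => index 5.
Insert 356: h=2, slot 2 empty => index 2.
Insert 594: h=2, slot 2 occupied => index 3.
Insert 559: h=2, slots 2,3 occupied => index 6.
Table: [_, _, 356, 594, _, 991, 559]

6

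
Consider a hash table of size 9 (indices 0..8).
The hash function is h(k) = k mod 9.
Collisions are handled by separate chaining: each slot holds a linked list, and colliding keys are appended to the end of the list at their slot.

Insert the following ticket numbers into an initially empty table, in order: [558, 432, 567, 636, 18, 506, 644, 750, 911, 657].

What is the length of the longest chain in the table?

Insert 558: h=0, bucket 0 empty -> new chain.
Insert 432: h=0, bucket 0 nonempty -> append to chain.
Insert 567: h=0, bucket 0 nonempty -> append to chain.
Insert 636: h=6, bucket 6 empty -> new chain.
Insert 18: h=0, bucket 0 nonempty -> append to chain.
Insert 506: h=2, bucket 2 empty -> new chain.
Insert 644: h=5, bucket 5 empty -> new chain.
Insert 750: h=3, bucket 3 empty -> new chain.
Insert 911: h=2, bucket 2 nonempty -> append to chain.
Insert 657: h=0, bucket 0 nonempty -> append to chain.
Final buckets:
0: 558 -> 432 -> 567 -> 18 -> 657
1: -
2: 506 -> 911
3: 750
4: -
5: 644
6: 636
7: -
8: -

5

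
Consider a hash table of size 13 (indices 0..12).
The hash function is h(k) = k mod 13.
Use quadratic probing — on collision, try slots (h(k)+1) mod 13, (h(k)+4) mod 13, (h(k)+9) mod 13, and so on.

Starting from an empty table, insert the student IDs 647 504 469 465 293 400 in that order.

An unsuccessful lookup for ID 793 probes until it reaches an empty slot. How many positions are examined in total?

647 hashes to 10; slot 10 is free => place at 10.
504 hashes to 10; 10 taken => place at 11.
469 hashes to 1; slot 1 is free => place at 1.
465 hashes to 10; 10,11,1 taken => place at 6.
293 hashes to 7; slot 7 is free => place at 7.
400 hashes to 10; 10,11,1,6 taken => place at 0.
Table: [400, 469, ., ., ., ., 465, 293, ., ., 647, 504, .]
Lookup 793: h=0, probe 0,1,4 → slot 4 empty, not found.

3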